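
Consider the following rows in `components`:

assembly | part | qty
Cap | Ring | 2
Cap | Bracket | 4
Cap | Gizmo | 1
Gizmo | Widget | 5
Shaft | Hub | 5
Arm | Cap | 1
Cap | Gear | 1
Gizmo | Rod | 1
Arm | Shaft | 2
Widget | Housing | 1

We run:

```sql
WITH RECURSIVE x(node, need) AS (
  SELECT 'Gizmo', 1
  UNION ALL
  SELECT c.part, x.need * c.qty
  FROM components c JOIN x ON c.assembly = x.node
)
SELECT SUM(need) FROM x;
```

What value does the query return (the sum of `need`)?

Base: (Gizmo, need=1).
Iteration 1: components of {Gizmo} -> Rod = 1*1 = 1, Widget = 1*5 = 5.
Iteration 2: components of {Rod,Widget} -> Housing = 5*1 = 5.
Iteration 3: no further components; recursion stops.
SUM(need) = 1 + 5 + 1 + 5 = 12.

12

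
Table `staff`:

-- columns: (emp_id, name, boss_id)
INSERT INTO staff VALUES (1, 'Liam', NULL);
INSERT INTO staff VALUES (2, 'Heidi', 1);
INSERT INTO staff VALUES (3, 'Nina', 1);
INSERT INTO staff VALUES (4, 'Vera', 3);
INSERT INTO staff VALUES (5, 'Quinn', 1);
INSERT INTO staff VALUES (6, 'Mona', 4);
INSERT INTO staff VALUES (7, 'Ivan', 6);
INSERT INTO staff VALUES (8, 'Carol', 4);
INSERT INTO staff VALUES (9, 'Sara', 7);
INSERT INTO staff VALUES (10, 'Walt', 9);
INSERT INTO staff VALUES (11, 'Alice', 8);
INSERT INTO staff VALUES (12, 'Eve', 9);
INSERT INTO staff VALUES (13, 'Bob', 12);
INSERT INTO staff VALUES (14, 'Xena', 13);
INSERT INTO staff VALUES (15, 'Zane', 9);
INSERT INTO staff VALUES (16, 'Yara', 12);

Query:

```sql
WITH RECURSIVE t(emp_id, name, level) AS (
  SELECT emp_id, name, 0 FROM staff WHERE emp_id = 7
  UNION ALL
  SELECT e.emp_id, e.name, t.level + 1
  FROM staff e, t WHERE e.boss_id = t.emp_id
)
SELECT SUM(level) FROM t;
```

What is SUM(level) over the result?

Base: emp_id=7 (Ivan) at level 0.
Iteration 1: rows with boss_id in {7} -> Sara (id 9, level 1).
Iteration 2: rows with boss_id in {9} -> Walt (id 10, level 2), Eve (id 12, level 2), Zane (id 15, level 2).
Iteration 3: rows with boss_id in {10,12,15} -> Bob (id 13, level 3), Yara (id 16, level 3).
Iteration 4: rows with boss_id in {13,16} -> Xena (id 14, level 4).
Iteration 5: no rows with boss_id in {14}; recursion stops.
SUM(level) = 0 + 1 + 2 + 2 + 2 + 3 + 3 + 4 = 17.

17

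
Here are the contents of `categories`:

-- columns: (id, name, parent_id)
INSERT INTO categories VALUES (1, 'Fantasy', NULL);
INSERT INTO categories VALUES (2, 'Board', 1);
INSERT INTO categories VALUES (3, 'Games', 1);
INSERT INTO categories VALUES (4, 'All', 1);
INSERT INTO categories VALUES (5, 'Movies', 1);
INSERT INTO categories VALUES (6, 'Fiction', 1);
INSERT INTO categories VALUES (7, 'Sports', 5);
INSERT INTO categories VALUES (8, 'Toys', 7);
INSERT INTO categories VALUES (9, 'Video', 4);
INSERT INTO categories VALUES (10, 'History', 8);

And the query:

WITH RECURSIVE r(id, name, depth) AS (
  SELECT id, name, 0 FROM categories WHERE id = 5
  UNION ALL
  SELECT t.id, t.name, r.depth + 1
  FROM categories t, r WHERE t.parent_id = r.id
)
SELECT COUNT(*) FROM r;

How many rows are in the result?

Base: id=5 (Movies) at depth 0.
Iteration 1: rows with parent_id in {5} -> Sports (id 7, depth 1).
Iteration 2: rows with parent_id in {7} -> Toys (id 8, depth 2).
Iteration 3: rows with parent_id in {8} -> History (id 10, depth 3).
Iteration 4: no rows with parent_id in {10}; recursion stops.
Total rows emitted: 4.

4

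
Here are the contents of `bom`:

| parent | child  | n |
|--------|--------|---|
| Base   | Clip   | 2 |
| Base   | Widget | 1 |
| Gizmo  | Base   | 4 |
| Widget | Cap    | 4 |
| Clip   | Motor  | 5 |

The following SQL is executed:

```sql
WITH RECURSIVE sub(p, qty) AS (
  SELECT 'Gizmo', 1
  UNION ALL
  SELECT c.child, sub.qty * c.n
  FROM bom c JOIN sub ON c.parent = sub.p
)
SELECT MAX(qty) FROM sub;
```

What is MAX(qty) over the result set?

40

Base: (Gizmo, qty=1).
Iteration 1: components of {Gizmo} -> Base = 1*4 = 4.
Iteration 2: components of {Base} -> Clip = 4*2 = 8, Widget = 4*1 = 4.
Iteration 3: components of {Clip,Widget} -> Cap = 4*4 = 16, Motor = 8*5 = 40.
Iteration 4: no further components; recursion stops.
qty values: 1, 4, 4, 8, 16, 40; the maximum is 40.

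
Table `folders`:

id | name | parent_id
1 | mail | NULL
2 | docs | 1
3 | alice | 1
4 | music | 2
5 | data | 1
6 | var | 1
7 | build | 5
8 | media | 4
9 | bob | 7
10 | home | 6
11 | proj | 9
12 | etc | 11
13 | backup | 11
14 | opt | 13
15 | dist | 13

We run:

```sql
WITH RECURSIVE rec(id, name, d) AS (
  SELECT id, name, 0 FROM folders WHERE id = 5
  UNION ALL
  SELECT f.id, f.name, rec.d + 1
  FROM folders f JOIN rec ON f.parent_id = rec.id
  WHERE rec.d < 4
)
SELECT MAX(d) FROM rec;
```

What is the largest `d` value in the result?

4

Base: id=5 (data) at d 0.
Iteration 1: rows with parent_id in {5} -> build (id 7, d 1).
Iteration 2: rows with parent_id in {7} -> bob (id 9, d 2).
Iteration 3: rows with parent_id in {9} -> proj (id 11, d 3).
Iteration 4: rows with parent_id in {11} -> etc (id 12, d 4), backup (id 13, d 4).
Iteration 5: d < 4 fails for all current rows; recursion stops.
d values: 0, 1, 2, 3, 4, 4; the maximum is 4.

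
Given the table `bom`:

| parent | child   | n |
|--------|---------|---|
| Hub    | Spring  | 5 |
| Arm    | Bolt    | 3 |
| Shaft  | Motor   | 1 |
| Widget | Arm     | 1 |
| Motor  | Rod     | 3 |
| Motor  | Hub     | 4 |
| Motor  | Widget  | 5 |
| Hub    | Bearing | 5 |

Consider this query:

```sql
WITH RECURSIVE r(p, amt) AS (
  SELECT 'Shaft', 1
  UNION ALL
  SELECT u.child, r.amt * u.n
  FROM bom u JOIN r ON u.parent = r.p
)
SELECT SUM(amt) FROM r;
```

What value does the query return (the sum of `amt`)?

Base: (Shaft, amt=1).
Iteration 1: components of {Shaft} -> Motor = 1*1 = 1.
Iteration 2: components of {Motor} -> Hub = 1*4 = 4, Rod = 1*3 = 3, Widget = 1*5 = 5.
Iteration 3: components of {Hub,Rod,Widget} -> Arm = 5*1 = 5, Bearing = 4*5 = 20, Spring = 4*5 = 20.
Iteration 4: components of {Arm,Bearing,Spring} -> Bolt = 5*3 = 15.
Iteration 5: no further components; recursion stops.
SUM(amt) = 1 + 1 + 5 + 4 + 3 + 5 + 20 + 20 + 15 = 74.

74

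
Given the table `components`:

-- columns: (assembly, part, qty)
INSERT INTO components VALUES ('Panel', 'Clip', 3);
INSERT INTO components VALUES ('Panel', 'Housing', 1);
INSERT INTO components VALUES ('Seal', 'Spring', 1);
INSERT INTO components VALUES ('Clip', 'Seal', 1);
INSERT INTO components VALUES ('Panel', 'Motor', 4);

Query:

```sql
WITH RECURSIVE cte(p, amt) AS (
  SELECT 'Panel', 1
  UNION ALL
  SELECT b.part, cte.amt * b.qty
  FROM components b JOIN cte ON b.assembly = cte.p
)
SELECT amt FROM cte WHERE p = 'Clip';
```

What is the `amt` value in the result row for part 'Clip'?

Base: (Panel, amt=1).
Iteration 1: components of {Panel} -> Clip = 1*3 = 3, Housing = 1*1 = 1, Motor = 1*4 = 4.
Iteration 2: components of {Clip,Housing,Motor} -> Seal = 3*1 = 3.
Iteration 3: components of {Seal} -> Spring = 3*1 = 3.
Iteration 4: no further components; recursion stops.

3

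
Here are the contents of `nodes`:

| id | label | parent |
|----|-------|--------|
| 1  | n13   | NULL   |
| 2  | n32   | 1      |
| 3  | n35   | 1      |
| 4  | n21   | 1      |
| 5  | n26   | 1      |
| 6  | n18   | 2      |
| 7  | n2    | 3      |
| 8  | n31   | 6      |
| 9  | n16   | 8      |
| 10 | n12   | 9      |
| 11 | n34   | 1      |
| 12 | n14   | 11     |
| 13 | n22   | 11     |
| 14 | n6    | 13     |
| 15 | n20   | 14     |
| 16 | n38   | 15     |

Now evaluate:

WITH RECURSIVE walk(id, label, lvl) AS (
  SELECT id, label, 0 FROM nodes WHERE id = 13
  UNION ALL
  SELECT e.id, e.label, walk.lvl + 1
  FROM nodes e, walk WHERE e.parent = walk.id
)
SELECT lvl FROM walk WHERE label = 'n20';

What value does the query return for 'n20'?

2

Base: id=13 (n22) at lvl 0.
Iteration 1: rows with parent in {13} -> n6 (id 14, lvl 1).
Iteration 2: rows with parent in {14} -> n20 (id 15, lvl 2).
Iteration 3: rows with parent in {15} -> n38 (id 16, lvl 3).
Iteration 4: no rows with parent in {16}; recursion stops.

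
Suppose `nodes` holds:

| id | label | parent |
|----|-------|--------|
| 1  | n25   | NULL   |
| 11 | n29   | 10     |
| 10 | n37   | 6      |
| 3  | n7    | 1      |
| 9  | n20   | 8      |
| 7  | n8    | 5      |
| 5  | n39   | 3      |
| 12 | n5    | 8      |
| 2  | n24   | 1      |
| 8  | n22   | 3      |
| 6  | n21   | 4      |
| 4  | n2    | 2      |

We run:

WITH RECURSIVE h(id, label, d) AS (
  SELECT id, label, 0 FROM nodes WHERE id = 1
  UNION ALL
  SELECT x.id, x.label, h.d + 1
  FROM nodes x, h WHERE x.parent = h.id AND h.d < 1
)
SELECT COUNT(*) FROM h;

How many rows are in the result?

3

Base: id=1 (n25) at d 0.
Iteration 1: rows with parent in {1} -> n24 (id 2, d 1), n7 (id 3, d 1).
Iteration 2: d < 1 fails for all current rows; recursion stops.
Total rows emitted: 3.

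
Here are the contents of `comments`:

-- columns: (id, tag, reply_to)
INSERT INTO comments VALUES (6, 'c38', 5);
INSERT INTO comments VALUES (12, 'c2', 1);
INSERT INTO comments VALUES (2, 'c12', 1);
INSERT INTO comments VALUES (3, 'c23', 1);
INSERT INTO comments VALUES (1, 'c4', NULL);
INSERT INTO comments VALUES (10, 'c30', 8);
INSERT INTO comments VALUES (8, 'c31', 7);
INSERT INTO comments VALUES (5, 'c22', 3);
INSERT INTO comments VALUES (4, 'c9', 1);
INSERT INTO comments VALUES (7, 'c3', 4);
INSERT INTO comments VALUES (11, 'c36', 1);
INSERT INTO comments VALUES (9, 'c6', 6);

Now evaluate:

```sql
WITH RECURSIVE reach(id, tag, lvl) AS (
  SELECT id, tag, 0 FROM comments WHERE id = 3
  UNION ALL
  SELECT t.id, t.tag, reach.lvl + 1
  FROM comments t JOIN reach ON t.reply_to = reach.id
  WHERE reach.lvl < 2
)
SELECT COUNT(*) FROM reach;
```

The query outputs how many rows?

Base: id=3 (c23) at lvl 0.
Iteration 1: rows with reply_to in {3} -> c22 (id 5, lvl 1).
Iteration 2: rows with reply_to in {5} -> c38 (id 6, lvl 2).
Iteration 3: lvl < 2 fails for all current rows; recursion stops.
Total rows emitted: 3.

3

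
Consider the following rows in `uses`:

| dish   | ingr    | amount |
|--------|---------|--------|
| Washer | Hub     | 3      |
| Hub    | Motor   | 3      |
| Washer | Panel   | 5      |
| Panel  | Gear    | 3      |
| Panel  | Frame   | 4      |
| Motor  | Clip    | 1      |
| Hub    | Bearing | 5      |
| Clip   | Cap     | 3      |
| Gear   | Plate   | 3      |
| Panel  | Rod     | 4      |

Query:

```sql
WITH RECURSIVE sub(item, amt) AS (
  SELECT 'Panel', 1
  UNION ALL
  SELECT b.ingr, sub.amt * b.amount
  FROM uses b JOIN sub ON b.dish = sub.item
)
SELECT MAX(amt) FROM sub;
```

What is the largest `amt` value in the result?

9

Base: (Panel, amt=1).
Iteration 1: components of {Panel} -> Frame = 1*4 = 4, Gear = 1*3 = 3, Rod = 1*4 = 4.
Iteration 2: components of {Frame,Gear,Rod} -> Plate = 3*3 = 9.
Iteration 3: no further components; recursion stops.
amt values: 1, 3, 4, 4, 9; the maximum is 9.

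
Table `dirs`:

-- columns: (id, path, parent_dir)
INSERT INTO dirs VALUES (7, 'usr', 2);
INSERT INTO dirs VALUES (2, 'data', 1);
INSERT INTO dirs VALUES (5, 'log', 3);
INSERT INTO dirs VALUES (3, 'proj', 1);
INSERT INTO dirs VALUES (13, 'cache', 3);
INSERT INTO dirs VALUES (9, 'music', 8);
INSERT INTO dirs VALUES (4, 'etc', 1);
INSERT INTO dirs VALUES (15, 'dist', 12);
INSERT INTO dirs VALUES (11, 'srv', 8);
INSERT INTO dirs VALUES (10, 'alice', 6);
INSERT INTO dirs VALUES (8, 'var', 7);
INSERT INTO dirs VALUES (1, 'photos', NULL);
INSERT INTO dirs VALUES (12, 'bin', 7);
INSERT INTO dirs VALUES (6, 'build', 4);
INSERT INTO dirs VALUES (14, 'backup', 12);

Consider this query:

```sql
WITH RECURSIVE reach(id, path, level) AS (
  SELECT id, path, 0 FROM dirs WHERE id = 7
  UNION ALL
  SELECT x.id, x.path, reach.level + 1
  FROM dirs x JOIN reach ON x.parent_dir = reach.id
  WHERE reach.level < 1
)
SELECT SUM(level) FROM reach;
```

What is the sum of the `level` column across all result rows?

2

Base: id=7 (usr) at level 0.
Iteration 1: rows with parent_dir in {7} -> var (id 8, level 1), bin (id 12, level 1).
Iteration 2: level < 1 fails for all current rows; recursion stops.
SUM(level) = 0 + 1 + 1 = 2.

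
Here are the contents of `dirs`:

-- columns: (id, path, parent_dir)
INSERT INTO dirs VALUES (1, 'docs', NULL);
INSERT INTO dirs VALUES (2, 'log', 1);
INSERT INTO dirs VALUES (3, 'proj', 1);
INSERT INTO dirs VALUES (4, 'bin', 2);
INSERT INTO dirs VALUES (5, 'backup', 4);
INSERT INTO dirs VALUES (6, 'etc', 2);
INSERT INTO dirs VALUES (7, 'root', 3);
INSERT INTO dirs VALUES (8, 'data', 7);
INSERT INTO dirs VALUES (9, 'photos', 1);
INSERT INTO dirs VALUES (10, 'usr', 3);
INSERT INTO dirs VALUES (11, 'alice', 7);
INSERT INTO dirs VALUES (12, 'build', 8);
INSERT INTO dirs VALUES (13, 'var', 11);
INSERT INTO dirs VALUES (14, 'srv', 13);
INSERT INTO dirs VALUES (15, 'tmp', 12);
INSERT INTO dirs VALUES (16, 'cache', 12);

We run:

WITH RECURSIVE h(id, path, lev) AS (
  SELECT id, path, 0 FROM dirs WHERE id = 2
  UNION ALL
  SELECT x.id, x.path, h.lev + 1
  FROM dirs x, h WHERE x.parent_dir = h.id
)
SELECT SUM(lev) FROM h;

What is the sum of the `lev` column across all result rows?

Base: id=2 (log) at lev 0.
Iteration 1: rows with parent_dir in {2} -> bin (id 4, lev 1), etc (id 6, lev 1).
Iteration 2: rows with parent_dir in {4,6} -> backup (id 5, lev 2).
Iteration 3: no rows with parent_dir in {5}; recursion stops.
SUM(lev) = 0 + 1 + 1 + 2 = 4.

4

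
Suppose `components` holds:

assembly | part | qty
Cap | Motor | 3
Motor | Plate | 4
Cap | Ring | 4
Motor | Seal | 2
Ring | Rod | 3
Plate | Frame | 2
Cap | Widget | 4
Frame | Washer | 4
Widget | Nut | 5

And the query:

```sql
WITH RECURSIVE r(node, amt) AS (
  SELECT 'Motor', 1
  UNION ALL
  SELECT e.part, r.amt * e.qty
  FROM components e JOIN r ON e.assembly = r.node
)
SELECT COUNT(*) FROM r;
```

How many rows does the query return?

Base: (Motor, amt=1).
Iteration 1: components of {Motor} -> Plate = 1*4 = 4, Seal = 1*2 = 2.
Iteration 2: components of {Plate,Seal} -> Frame = 4*2 = 8.
Iteration 3: components of {Frame} -> Washer = 8*4 = 32.
Iteration 4: no further components; recursion stops.
Total rows emitted: 5.

5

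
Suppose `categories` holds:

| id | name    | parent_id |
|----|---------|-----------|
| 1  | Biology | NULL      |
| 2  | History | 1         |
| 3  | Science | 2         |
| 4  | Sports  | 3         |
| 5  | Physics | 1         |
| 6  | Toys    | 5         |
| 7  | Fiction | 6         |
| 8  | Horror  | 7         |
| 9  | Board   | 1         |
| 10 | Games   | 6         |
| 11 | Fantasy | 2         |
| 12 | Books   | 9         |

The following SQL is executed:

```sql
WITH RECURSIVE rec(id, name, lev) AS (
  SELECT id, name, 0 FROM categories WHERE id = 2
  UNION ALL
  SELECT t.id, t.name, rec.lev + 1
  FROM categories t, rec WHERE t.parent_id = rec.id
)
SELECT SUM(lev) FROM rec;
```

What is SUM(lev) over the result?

4

Base: id=2 (History) at lev 0.
Iteration 1: rows with parent_id in {2} -> Science (id 3, lev 1), Fantasy (id 11, lev 1).
Iteration 2: rows with parent_id in {3,11} -> Sports (id 4, lev 2).
Iteration 3: no rows with parent_id in {4}; recursion stops.
SUM(lev) = 0 + 1 + 1 + 2 = 4.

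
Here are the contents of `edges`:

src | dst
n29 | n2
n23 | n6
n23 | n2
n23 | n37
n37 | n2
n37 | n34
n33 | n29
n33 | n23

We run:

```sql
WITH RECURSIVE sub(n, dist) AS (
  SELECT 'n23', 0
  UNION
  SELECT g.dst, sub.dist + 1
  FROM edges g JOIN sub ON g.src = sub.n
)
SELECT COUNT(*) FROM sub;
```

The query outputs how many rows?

Base: (n23, dist=0).
Iteration 1: edges from {n23} -> (n2, dist=1), (n37, dist=1), (n6, dist=1).
Iteration 2: edges from {n2,n37,n6} -> (n2, dist=2), (n34, dist=2).
Iteration 3: no outgoing edges from {n2,n34}; recursion stops.
Total rows emitted: 6.

6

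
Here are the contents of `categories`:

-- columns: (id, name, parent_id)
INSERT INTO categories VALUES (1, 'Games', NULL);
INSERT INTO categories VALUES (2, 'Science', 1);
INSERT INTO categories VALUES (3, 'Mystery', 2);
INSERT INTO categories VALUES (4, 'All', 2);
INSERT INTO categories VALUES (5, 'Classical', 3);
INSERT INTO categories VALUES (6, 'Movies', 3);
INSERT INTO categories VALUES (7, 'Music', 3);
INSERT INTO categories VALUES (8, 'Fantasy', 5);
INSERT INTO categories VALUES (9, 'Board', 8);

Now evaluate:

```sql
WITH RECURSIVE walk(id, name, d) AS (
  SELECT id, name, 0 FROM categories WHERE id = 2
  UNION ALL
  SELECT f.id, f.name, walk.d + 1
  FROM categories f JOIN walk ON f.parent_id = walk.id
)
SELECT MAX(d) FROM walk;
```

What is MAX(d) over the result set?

Base: id=2 (Science) at d 0.
Iteration 1: rows with parent_id in {2} -> Mystery (id 3, d 1), All (id 4, d 1).
Iteration 2: rows with parent_id in {3,4} -> Classical (id 5, d 2), Movies (id 6, d 2), Music (id 7, d 2).
Iteration 3: rows with parent_id in {5,6,7} -> Fantasy (id 8, d 3).
Iteration 4: rows with parent_id in {8} -> Board (id 9, d 4).
Iteration 5: no rows with parent_id in {9}; recursion stops.
d values: 0, 1, 1, 2, 2, 2, 3, 4; the maximum is 4.

4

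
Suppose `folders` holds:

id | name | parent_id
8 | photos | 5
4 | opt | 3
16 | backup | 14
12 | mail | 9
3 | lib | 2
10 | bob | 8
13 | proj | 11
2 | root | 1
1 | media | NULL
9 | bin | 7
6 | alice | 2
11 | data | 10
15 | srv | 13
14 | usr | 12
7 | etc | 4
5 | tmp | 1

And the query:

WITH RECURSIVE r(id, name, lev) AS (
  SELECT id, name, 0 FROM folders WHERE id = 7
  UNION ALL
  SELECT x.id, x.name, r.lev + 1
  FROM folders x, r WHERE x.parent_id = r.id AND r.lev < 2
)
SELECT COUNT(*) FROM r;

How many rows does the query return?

3

Base: id=7 (etc) at lev 0.
Iteration 1: rows with parent_id in {7} -> bin (id 9, lev 1).
Iteration 2: rows with parent_id in {9} -> mail (id 12, lev 2).
Iteration 3: lev < 2 fails for all current rows; recursion stops.
Total rows emitted: 3.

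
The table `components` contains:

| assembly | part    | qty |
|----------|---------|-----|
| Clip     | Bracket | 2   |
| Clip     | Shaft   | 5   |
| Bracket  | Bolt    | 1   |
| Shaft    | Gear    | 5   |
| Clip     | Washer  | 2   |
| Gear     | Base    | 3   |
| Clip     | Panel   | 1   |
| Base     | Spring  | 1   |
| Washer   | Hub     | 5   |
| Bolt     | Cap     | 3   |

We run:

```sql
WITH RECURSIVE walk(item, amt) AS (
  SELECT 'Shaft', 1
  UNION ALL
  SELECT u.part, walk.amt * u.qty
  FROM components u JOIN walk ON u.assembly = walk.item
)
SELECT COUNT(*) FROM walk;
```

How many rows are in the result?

Base: (Shaft, amt=1).
Iteration 1: components of {Shaft} -> Gear = 1*5 = 5.
Iteration 2: components of {Gear} -> Base = 5*3 = 15.
Iteration 3: components of {Base} -> Spring = 15*1 = 15.
Iteration 4: no further components; recursion stops.
Total rows emitted: 4.

4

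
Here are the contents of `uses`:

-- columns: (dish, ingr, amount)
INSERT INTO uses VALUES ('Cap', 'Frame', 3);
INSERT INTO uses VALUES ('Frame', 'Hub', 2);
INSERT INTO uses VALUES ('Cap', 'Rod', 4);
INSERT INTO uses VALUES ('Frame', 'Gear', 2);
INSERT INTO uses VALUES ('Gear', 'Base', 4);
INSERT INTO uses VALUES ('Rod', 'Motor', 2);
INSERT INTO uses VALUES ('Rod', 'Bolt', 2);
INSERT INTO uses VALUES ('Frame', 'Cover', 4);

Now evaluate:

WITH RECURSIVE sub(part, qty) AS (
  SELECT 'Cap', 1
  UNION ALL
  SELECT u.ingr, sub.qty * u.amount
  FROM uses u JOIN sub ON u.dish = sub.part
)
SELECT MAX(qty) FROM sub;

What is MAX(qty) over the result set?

24

Base: (Cap, qty=1).
Iteration 1: components of {Cap} -> Frame = 1*3 = 3, Rod = 1*4 = 4.
Iteration 2: components of {Frame,Rod} -> Bolt = 4*2 = 8, Cover = 3*4 = 12, Gear = 3*2 = 6, Hub = 3*2 = 6, Motor = 4*2 = 8.
Iteration 3: components of {Bolt,Cover,Gear,Hub,Motor} -> Base = 6*4 = 24.
Iteration 4: no further components; recursion stops.
qty values: 1, 3, 4, 6, 6, 12, 8, 8, 24; the maximum is 24.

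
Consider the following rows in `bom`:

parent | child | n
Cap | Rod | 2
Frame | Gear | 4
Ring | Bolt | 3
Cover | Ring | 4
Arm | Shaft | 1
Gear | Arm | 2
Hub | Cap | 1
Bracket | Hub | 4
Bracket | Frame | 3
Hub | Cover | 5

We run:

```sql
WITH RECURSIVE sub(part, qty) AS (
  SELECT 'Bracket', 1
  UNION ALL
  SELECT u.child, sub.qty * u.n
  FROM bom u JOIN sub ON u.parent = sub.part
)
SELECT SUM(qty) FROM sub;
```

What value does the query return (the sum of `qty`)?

420

Base: (Bracket, qty=1).
Iteration 1: components of {Bracket} -> Frame = 1*3 = 3, Hub = 1*4 = 4.
Iteration 2: components of {Frame,Hub} -> Cap = 4*1 = 4, Cover = 4*5 = 20, Gear = 3*4 = 12.
Iteration 3: components of {Cap,Cover,Gear} -> Arm = 12*2 = 24, Ring = 20*4 = 80, Rod = 4*2 = 8.
Iteration 4: components of {Arm,Ring,Rod} -> Bolt = 80*3 = 240, Shaft = 24*1 = 24.
Iteration 5: no further components; recursion stops.
SUM(qty) = 1 + 4 + 3 + 20 + 4 + 12 + 80 + 8 + 24 + 240 + 24 = 420.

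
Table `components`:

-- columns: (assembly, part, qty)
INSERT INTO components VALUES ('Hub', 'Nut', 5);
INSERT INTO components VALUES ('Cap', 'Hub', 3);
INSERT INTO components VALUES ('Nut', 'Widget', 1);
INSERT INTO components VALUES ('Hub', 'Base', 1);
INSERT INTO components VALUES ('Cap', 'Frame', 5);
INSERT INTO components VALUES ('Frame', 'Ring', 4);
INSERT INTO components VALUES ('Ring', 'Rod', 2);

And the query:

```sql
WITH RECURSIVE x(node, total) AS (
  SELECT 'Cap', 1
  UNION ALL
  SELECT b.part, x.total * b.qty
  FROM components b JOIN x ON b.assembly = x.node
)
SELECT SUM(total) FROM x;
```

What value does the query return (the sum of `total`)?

102

Base: (Cap, total=1).
Iteration 1: components of {Cap} -> Frame = 1*5 = 5, Hub = 1*3 = 3.
Iteration 2: components of {Frame,Hub} -> Base = 3*1 = 3, Nut = 3*5 = 15, Ring = 5*4 = 20.
Iteration 3: components of {Base,Nut,Ring} -> Rod = 20*2 = 40, Widget = 15*1 = 15.
Iteration 4: no further components; recursion stops.
SUM(total) = 1 + 3 + 5 + 3 + 15 + 20 + 15 + 40 = 102.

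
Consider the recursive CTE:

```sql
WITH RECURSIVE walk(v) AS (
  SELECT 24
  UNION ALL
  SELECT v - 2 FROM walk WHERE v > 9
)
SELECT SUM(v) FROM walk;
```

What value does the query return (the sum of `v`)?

Base: v=24.
Iteration 1: 24 > 9 holds -> v = 24 - 2 = 22.
Iteration 2: 22 > 9 holds -> v = 22 - 2 = 20.
Iteration 3: 20 > 9 holds -> v = 20 - 2 = 18.
Iteration 4: 18 > 9 holds -> v = 18 - 2 = 16.
Iteration 5: 16 > 9 holds -> v = 16 - 2 = 14.
Iteration 6: 14 > 9 holds -> v = 14 - 2 = 12.
Iteration 7: 12 > 9 holds -> v = 12 - 2 = 10.
Iteration 8: 10 > 9 holds -> v = 10 - 2 = 8.
Iteration 9: 8 > 9 fails; recursion stops.
SUM(v) = 24 + 22 + 20 + 18 + 16 + 14 + 12 + 10 + 8 = 144.

144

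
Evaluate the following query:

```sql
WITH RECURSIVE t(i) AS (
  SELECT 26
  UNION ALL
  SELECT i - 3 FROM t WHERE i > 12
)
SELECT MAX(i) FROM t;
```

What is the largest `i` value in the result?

Base: i=26.
Iteration 1: 26 > 12 holds -> i = 26 - 3 = 23.
Iteration 2: 23 > 12 holds -> i = 23 - 3 = 20.
Iteration 3: 20 > 12 holds -> i = 20 - 3 = 17.
Iteration 4: 17 > 12 holds -> i = 17 - 3 = 14.
Iteration 5: 14 > 12 holds -> i = 14 - 3 = 11.
Iteration 6: 11 > 12 fails; recursion stops.
i values: 26, 23, 20, 17, 14, 11; the maximum is 26.

26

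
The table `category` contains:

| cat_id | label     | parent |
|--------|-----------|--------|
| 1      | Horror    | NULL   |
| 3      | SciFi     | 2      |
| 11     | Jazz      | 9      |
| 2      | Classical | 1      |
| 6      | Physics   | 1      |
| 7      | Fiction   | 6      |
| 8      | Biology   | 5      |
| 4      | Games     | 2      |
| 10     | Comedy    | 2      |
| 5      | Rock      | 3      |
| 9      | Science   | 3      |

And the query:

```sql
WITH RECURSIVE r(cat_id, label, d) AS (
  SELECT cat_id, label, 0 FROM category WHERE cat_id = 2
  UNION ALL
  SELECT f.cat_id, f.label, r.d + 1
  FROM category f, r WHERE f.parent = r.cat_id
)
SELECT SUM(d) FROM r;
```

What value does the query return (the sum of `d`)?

13

Base: cat_id=2 (Classical) at d 0.
Iteration 1: rows with parent in {2} -> SciFi (id 3, d 1), Games (id 4, d 1), Comedy (id 10, d 1).
Iteration 2: rows with parent in {3,4,10} -> Rock (id 5, d 2), Science (id 9, d 2).
Iteration 3: rows with parent in {5,9} -> Biology (id 8, d 3), Jazz (id 11, d 3).
Iteration 4: no rows with parent in {8,11}; recursion stops.
SUM(d) = 0 + 1 + 1 + 1 + 2 + 2 + 3 + 3 = 13.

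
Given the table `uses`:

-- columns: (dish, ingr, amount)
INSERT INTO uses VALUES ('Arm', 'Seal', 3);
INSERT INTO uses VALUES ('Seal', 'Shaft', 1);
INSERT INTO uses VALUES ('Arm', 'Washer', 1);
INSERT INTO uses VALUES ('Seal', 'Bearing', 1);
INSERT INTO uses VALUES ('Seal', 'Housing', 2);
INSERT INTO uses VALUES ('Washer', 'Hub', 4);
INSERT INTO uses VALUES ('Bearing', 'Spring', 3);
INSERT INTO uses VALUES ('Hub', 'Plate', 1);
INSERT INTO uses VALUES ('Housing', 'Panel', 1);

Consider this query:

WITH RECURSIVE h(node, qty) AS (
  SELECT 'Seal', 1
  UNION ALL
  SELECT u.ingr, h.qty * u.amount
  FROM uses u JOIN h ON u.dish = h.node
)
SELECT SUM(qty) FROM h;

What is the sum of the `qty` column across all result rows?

Base: (Seal, qty=1).
Iteration 1: components of {Seal} -> Bearing = 1*1 = 1, Housing = 1*2 = 2, Shaft = 1*1 = 1.
Iteration 2: components of {Bearing,Housing,Shaft} -> Panel = 2*1 = 2, Spring = 1*3 = 3.
Iteration 3: no further components; recursion stops.
SUM(qty) = 1 + 1 + 1 + 2 + 3 + 2 = 10.

10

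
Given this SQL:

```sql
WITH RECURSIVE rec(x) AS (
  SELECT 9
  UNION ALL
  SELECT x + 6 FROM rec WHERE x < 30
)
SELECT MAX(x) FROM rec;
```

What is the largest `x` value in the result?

Base: x=9.
Iteration 1: 9 < 30 holds -> x = 9 + 6 = 15.
Iteration 2: 15 < 30 holds -> x = 15 + 6 = 21.
Iteration 3: 21 < 30 holds -> x = 21 + 6 = 27.
Iteration 4: 27 < 30 holds -> x = 27 + 6 = 33.
Iteration 5: 33 < 30 fails; recursion stops.
x values: 9, 15, 21, 27, 33; the maximum is 33.

33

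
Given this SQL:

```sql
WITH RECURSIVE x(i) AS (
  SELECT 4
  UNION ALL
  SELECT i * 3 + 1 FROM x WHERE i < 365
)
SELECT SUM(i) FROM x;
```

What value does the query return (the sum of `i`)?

Base: i=4.
Iteration 1: 4 < 365 holds -> i = 4 * 3 + 1 = 13.
Iteration 2: 13 < 365 holds -> i = 13 * 3 + 1 = 40.
Iteration 3: 40 < 365 holds -> i = 40 * 3 + 1 = 121.
Iteration 4: 121 < 365 holds -> i = 121 * 3 + 1 = 364.
Iteration 5: 364 < 365 holds -> i = 364 * 3 + 1 = 1093.
Iteration 6: 1093 < 365 fails; recursion stops.
SUM(i) = 4 + 13 + 40 + 121 + 364 + 1093 = 1635.

1635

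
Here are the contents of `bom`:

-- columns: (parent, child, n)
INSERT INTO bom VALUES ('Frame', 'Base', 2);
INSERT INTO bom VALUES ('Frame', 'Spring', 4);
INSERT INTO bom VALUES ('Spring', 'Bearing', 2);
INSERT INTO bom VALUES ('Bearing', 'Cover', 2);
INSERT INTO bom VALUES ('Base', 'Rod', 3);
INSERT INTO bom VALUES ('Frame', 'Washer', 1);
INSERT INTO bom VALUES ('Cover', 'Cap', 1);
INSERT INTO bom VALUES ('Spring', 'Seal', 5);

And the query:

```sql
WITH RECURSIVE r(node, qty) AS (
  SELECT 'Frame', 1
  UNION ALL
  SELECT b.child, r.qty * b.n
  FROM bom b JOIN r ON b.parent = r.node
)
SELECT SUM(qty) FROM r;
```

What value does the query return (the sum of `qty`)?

Base: (Frame, qty=1).
Iteration 1: components of {Frame} -> Base = 1*2 = 2, Spring = 1*4 = 4, Washer = 1*1 = 1.
Iteration 2: components of {Base,Spring,Washer} -> Bearing = 4*2 = 8, Rod = 2*3 = 6, Seal = 4*5 = 20.
Iteration 3: components of {Bearing,Rod,Seal} -> Cover = 8*2 = 16.
Iteration 4: components of {Cover} -> Cap = 16*1 = 16.
Iteration 5: no further components; recursion stops.
SUM(qty) = 1 + 2 + 4 + 1 + 6 + 8 + 20 + 16 + 16 = 74.

74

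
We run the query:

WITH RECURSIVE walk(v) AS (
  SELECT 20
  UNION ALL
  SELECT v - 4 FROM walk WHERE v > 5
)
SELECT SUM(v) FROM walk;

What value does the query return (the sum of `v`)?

Base: v=20.
Iteration 1: 20 > 5 holds -> v = 20 - 4 = 16.
Iteration 2: 16 > 5 holds -> v = 16 - 4 = 12.
Iteration 3: 12 > 5 holds -> v = 12 - 4 = 8.
Iteration 4: 8 > 5 holds -> v = 8 - 4 = 4.
Iteration 5: 4 > 5 fails; recursion stops.
SUM(v) = 20 + 16 + 12 + 8 + 4 = 60.

60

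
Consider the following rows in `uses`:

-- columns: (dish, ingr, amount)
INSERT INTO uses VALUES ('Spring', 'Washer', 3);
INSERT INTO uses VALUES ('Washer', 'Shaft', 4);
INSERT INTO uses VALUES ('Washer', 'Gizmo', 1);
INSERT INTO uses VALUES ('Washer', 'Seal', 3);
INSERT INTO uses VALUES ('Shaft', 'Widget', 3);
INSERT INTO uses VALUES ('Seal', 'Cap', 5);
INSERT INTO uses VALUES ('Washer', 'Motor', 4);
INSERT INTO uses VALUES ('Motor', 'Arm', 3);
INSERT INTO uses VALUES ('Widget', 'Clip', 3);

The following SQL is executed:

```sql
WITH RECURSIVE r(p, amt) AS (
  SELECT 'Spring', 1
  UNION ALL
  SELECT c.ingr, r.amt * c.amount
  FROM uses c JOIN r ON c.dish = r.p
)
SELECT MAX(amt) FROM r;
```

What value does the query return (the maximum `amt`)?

108

Base: (Spring, amt=1).
Iteration 1: components of {Spring} -> Washer = 1*3 = 3.
Iteration 2: components of {Washer} -> Gizmo = 3*1 = 3, Motor = 3*4 = 12, Seal = 3*3 = 9, Shaft = 3*4 = 12.
Iteration 3: components of {Gizmo,Motor,Seal,Shaft} -> Arm = 12*3 = 36, Cap = 9*5 = 45, Widget = 12*3 = 36.
Iteration 4: components of {Arm,Cap,Widget} -> Clip = 36*3 = 108.
Iteration 5: no further components; recursion stops.
amt values: 1, 3, 12, 3, 9, 12, 36, 45, 36, 108; the maximum is 108.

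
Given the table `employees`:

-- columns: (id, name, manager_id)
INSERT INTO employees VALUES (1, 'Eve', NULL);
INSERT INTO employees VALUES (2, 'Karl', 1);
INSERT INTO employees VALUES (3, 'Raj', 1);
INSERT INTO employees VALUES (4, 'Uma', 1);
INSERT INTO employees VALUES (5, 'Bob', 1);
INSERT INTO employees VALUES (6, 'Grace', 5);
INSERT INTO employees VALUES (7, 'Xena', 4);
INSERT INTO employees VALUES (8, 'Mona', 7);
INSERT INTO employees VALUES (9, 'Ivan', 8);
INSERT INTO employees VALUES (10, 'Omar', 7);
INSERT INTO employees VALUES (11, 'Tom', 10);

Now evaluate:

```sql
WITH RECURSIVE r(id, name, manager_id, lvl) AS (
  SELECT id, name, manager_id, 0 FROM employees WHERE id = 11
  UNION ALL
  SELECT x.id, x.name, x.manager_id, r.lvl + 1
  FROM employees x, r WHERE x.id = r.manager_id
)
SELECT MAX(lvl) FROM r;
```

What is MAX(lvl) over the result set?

Base: id=11 (Tom), manager_id=10, lvl 0.
Iteration 1: join on id=10 -> Omar (id 10, manager_id=7, lvl 1).
Iteration 2: join on id=7 -> Xena (id 7, manager_id=4, lvl 2).
Iteration 3: join on id=4 -> Uma (id 4, manager_id=1, lvl 3).
Iteration 4: join on id=1 -> Eve (id 1, manager_id=NULL, lvl 4).
Iteration 5: manager_id is NULL; no match; recursion stops.
lvl values: 0, 1, 2, 3, 4; the maximum is 4.

4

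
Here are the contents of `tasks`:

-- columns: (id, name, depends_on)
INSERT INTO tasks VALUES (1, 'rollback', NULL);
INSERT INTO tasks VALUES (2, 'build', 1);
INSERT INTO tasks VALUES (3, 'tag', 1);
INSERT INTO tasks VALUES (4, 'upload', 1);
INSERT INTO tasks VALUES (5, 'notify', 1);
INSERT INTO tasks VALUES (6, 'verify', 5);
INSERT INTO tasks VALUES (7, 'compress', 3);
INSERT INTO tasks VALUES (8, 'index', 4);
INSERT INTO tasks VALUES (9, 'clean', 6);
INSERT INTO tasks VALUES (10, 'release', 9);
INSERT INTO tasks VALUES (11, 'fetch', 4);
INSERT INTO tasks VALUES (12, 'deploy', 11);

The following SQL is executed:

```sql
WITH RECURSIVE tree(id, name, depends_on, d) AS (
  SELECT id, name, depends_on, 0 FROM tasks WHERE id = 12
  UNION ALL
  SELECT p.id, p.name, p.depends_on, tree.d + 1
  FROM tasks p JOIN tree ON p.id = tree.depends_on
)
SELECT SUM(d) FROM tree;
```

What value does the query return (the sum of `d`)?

Base: id=12 (deploy), depends_on=11, d 0.
Iteration 1: join on id=11 -> fetch (id 11, depends_on=4, d 1).
Iteration 2: join on id=4 -> upload (id 4, depends_on=1, d 2).
Iteration 3: join on id=1 -> rollback (id 1, depends_on=NULL, d 3).
Iteration 4: depends_on is NULL; no match; recursion stops.
SUM(d) = 0 + 1 + 2 + 3 = 6.

6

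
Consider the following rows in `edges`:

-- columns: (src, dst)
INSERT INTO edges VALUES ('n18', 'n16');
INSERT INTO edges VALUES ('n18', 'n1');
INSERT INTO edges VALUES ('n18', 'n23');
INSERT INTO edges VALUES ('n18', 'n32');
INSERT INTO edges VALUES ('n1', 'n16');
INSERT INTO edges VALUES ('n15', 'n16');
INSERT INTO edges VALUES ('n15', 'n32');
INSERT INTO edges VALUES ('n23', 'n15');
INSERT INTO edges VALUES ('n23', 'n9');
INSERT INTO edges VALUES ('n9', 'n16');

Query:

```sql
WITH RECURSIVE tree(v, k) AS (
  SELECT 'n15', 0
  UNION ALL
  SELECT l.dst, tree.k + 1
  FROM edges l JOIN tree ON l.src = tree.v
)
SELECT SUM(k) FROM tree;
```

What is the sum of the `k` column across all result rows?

2

Base: (n15, k=0).
Iteration 1: edges from {n15} -> (n16, k=1), (n32, k=1).
Iteration 2: no outgoing edges from {n16,n32}; recursion stops.
SUM(k) = 0 + 1 + 1 = 2.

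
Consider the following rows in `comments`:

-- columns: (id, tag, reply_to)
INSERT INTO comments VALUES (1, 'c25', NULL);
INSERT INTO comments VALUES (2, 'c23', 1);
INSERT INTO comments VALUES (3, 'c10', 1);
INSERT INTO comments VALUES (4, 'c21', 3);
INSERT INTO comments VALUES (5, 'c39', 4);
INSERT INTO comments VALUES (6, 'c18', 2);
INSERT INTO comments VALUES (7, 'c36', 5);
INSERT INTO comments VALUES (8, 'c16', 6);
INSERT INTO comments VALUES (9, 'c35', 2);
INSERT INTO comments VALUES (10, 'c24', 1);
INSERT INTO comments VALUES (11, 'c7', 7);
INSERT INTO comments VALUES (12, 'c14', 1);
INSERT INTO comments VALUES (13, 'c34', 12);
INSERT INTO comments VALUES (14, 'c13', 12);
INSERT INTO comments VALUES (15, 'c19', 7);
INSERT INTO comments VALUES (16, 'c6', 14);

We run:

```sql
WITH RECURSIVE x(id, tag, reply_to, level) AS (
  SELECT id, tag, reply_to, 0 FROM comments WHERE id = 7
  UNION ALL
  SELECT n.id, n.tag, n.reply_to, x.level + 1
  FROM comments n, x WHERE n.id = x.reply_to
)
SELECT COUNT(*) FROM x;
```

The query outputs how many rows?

5

Base: id=7 (c36), reply_to=5, level 0.
Iteration 1: join on id=5 -> c39 (id 5, reply_to=4, level 1).
Iteration 2: join on id=4 -> c21 (id 4, reply_to=3, level 2).
Iteration 3: join on id=3 -> c10 (id 3, reply_to=1, level 3).
Iteration 4: join on id=1 -> c25 (id 1, reply_to=NULL, level 4).
Iteration 5: reply_to is NULL; no match; recursion stops.
Total rows emitted: 5.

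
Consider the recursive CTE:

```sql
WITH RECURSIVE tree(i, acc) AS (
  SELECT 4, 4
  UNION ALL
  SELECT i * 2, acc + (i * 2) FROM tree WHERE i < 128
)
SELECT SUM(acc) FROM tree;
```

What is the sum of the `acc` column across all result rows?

480

Base: i=4, acc=4.
Iteration 1: 4 < 128 holds -> i = 4 * 2 = 8, acc = 4 + 8 = 12.
Iteration 2: 8 < 128 holds -> i = 8 * 2 = 16, acc = 12 + 16 = 28.
Iteration 3: 16 < 128 holds -> i = 16 * 2 = 32, acc = 28 + 32 = 60.
Iteration 4: 32 < 128 holds -> i = 32 * 2 = 64, acc = 60 + 64 = 124.
Iteration 5: 64 < 128 holds -> i = 64 * 2 = 128, acc = 124 + 128 = 252.
Iteration 6: 128 < 128 fails; recursion stops.
SUM(acc) = 4 + 12 + 28 + 60 + 124 + 252 = 480.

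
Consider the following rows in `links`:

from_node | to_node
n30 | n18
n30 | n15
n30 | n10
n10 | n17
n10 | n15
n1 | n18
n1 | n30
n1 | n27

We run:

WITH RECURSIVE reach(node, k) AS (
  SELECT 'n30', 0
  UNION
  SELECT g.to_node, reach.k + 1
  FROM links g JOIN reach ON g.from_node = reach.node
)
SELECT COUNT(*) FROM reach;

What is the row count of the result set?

6

Base: (n30, k=0).
Iteration 1: edges from {n30} -> (n10, k=1), (n15, k=1), (n18, k=1).
Iteration 2: edges from {n10,n15,n18} -> (n15, k=2), (n17, k=2).
Iteration 3: no outgoing edges from {n15,n17}; recursion stops.
Total rows emitted: 6.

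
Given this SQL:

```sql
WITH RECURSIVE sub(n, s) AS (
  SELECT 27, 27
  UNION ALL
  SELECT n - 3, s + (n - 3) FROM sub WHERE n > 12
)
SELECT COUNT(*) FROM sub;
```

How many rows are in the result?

Base: n=27, s=27.
Iteration 1: 27 > 12 holds -> n = 27 - 3 = 24, s = 27 + 24 = 51.
Iteration 2: 24 > 12 holds -> n = 24 - 3 = 21, s = 51 + 21 = 72.
Iteration 3: 21 > 12 holds -> n = 21 - 3 = 18, s = 72 + 18 = 90.
Iteration 4: 18 > 12 holds -> n = 18 - 3 = 15, s = 90 + 15 = 105.
Iteration 5: 15 > 12 holds -> n = 15 - 3 = 12, s = 105 + 12 = 117.
Iteration 6: 12 > 12 fails; recursion stops.
Total rows emitted: 6.

6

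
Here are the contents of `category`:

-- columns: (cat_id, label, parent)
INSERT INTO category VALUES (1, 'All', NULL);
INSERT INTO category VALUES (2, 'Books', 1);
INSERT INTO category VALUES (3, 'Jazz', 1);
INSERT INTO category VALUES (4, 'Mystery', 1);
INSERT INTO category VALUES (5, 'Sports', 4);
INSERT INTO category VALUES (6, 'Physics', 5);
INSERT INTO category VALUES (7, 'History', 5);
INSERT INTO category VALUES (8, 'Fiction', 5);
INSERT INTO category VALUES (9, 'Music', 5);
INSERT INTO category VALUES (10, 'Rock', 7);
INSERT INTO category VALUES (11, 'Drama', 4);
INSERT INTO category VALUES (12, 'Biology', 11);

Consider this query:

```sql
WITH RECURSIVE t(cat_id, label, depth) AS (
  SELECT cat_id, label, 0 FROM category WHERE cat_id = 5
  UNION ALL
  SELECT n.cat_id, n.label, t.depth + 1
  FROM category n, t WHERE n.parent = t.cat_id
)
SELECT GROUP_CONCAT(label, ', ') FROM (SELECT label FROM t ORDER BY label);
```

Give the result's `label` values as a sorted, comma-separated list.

Fiction, History, Music, Physics, Rock, Sports

Base: cat_id=5 (Sports) at depth 0.
Iteration 1: rows with parent in {5} -> Physics (id 6, depth 1), History (id 7, depth 1), Fiction (id 8, depth 1), Music (id 9, depth 1).
Iteration 2: rows with parent in {6,7,8,9} -> Rock (id 10, depth 2).
Iteration 3: no rows with parent in {10}; recursion stops.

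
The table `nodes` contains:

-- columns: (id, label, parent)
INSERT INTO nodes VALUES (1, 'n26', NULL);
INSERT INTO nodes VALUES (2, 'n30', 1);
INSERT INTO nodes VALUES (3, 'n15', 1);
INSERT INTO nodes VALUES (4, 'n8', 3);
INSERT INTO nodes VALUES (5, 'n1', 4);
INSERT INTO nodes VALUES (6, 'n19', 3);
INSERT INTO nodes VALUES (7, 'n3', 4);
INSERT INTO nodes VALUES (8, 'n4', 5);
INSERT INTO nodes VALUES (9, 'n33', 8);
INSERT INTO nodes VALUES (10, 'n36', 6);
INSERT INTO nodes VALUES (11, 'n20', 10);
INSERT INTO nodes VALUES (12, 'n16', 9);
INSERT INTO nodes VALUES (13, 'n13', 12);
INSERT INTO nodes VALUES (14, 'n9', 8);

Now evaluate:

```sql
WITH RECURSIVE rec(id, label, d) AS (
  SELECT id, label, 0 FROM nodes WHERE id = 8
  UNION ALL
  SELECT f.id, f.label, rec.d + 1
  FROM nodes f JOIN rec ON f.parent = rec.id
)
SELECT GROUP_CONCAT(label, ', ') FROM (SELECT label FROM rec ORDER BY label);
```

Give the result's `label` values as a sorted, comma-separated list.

n13, n16, n33, n4, n9

Base: id=8 (n4) at d 0.
Iteration 1: rows with parent in {8} -> n33 (id 9, d 1), n9 (id 14, d 1).
Iteration 2: rows with parent in {9,14} -> n16 (id 12, d 2).
Iteration 3: rows with parent in {12} -> n13 (id 13, d 3).
Iteration 4: no rows with parent in {13}; recursion stops.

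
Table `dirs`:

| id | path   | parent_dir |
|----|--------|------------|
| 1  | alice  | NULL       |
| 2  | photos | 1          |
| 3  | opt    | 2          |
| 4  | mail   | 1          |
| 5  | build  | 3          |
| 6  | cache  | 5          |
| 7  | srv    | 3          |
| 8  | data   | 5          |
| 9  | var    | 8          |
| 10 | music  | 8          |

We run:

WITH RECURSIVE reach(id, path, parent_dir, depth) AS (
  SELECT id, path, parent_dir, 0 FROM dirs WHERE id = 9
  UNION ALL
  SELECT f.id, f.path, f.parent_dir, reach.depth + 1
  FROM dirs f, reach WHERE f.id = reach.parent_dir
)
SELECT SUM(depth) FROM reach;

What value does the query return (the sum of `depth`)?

Base: id=9 (var), parent_dir=8, depth 0.
Iteration 1: join on id=8 -> data (id 8, parent_dir=5, depth 1).
Iteration 2: join on id=5 -> build (id 5, parent_dir=3, depth 2).
Iteration 3: join on id=3 -> opt (id 3, parent_dir=2, depth 3).
Iteration 4: join on id=2 -> photos (id 2, parent_dir=1, depth 4).
Iteration 5: join on id=1 -> alice (id 1, parent_dir=NULL, depth 5).
Iteration 6: parent_dir is NULL; no match; recursion stops.
SUM(depth) = 0 + 1 + 2 + 3 + 4 + 5 = 15.

15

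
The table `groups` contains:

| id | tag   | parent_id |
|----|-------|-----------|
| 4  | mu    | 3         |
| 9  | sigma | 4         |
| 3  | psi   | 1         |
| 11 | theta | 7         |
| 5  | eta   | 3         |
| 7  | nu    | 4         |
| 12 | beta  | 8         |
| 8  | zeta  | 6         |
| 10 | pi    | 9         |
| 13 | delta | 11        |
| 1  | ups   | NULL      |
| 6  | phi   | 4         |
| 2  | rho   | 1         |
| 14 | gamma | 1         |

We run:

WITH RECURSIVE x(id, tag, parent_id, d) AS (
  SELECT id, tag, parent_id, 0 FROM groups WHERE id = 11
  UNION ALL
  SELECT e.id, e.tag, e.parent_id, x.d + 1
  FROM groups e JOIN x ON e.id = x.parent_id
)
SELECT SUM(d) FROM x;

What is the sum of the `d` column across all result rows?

10

Base: id=11 (theta), parent_id=7, d 0.
Iteration 1: join on id=7 -> nu (id 7, parent_id=4, d 1).
Iteration 2: join on id=4 -> mu (id 4, parent_id=3, d 2).
Iteration 3: join on id=3 -> psi (id 3, parent_id=1, d 3).
Iteration 4: join on id=1 -> ups (id 1, parent_id=NULL, d 4).
Iteration 5: parent_id is NULL; no match; recursion stops.
SUM(d) = 0 + 1 + 2 + 3 + 4 = 10.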